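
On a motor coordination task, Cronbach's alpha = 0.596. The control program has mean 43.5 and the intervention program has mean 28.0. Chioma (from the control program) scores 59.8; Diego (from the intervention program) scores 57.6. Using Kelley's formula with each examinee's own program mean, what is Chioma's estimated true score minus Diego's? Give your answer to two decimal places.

7.57

T̂_Chioma = 0.596(59.8) + 0.404(43.5) = 53.2148
T̂_Diego = 0.596(57.6) + 0.404(28.0) = 45.6416
Difference = 53.2148 − 45.6416 = 7.5732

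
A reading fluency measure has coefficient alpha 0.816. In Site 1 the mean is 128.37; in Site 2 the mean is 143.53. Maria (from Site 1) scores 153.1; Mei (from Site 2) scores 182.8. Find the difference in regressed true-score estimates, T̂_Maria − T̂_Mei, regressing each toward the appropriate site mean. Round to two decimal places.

-27.02

T̂_Maria = 0.816(153.1) + 0.184(128.37) = 148.5497
T̂_Mei = 0.816(182.8) + 0.184(143.53) = 175.5743
Difference = 148.5497 − 175.5743 = -27.0246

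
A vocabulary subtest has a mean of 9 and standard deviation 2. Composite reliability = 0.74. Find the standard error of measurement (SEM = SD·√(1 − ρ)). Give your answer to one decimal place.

1.0

SEM = SD · √(1 − ρ) = 2 × √0.26 = 2 × 0.5099 = 1.020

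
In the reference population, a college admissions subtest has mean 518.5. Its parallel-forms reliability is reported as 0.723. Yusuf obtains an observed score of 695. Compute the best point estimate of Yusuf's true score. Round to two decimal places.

646.11

T̂ = 0.723(695) + 0.277(518.5) = 502.485 + 143.6245 = 646.110 → 646.11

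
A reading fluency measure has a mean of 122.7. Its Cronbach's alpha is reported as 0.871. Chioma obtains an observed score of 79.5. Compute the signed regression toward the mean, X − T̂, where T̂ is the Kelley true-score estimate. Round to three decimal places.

-5.573

Regress the observed score toward the mean by the unreliability: T̂ = 0.871·79.5 + 0.129·122.7 = 69.2445 + 15.8283 = 85.07280.
X − T̂ = 79.5 − 85.0728 = -5.5728 → -5.573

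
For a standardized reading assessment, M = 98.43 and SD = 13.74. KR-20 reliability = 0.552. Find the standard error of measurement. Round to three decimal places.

SEM = SD · √(1 − ρ) = 13.74 × √0.448 = 13.74 × 0.6693 = 9.1966

9.197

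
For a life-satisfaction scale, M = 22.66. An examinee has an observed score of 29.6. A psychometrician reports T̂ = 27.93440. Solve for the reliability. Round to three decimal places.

0.760

T̂ = ρX + (1 − ρ)μ  ⇒  T̂ − μ = ρ(X − μ)
ρ = (T̂ − μ)/(X − μ) = (27.93440 − 22.66) / (29.6 − 22.66) = 5.27440 / 6.94 = 0.76000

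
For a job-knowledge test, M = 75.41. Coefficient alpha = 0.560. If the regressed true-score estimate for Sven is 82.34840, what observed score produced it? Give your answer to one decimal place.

87.8

T̂ = ρX + (1 − ρ)μ  ⇒  X = (T̂ − (1 − ρ)μ) / ρ
X = (82.34840 − 0.440 × 75.41) / 0.560 = (82.34840 − 33.18040) / 0.560 = 49.16800 / 0.560 = 87.800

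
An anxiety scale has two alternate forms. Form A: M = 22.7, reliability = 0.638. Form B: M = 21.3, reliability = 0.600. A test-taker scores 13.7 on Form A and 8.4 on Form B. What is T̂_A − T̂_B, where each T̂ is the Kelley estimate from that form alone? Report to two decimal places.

3.40

T̂_A = 0.638(13.7) + 0.362(22.7) = 16.9580
T̂_B = 0.600(8.4) + 0.400(21.3) = 13.5600
T̂_A − T̂_B = 3.3980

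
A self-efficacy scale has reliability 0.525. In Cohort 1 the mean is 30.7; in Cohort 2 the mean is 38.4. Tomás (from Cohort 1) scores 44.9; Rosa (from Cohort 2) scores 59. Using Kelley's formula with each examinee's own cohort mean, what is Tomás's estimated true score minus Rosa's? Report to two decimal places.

T̂_Tomás = 0.525(44.9) + 0.475(30.7) = 38.1550
T̂_Rosa = 0.525(59) + 0.475(38.4) = 49.2150
Difference = 38.1550 − 49.2150 = -11.0600

-11.06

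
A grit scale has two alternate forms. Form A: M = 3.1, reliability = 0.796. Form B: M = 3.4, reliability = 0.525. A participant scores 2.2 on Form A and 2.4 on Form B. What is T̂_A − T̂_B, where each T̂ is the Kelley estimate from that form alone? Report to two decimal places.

T̂_A = 0.796(2.2) + 0.204(3.1) = 2.3836
T̂_B = 0.525(2.4) + 0.475(3.4) = 2.8750
T̂_A − T̂_B = -0.4914

-0.49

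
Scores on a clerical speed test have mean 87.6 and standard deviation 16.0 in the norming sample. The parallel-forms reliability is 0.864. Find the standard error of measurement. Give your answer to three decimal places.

SEM = SD · √(1 − ρ) = 16.0 × √0.136 = 16.0 × 0.3688 = 5.9005

5.901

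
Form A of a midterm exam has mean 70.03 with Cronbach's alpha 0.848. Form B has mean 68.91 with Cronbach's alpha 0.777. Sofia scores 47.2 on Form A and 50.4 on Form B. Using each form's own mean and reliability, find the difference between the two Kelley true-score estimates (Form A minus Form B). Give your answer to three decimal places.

T̂_A = 0.848(47.2) + 0.152(70.03) = 50.67016
T̂_B = 0.777(50.4) + 0.223(68.91) = 54.52773
T̂_A − T̂_B = -3.85757

-3.858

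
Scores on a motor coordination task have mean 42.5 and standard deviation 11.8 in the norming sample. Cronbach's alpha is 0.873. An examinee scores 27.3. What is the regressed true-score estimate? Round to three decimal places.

29.230

T̂ = ρX + (1 − ρ)μ
  = 0.873 × 27.3 + 0.127 × 42.5
  = 23.8329 + 5.3975
  = 29.2304
  ≈ 29.230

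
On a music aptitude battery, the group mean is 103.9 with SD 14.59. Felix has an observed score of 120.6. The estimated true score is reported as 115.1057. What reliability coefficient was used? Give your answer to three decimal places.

T̂ = ρX + (1 − ρ)μ  ⇒  T̂ − μ = ρ(X − μ)
ρ = (T̂ − μ)/(X − μ) = (115.1057 − 103.9) / (120.6 − 103.9) = 11.2057 / 16.7 = 0.67100

0.671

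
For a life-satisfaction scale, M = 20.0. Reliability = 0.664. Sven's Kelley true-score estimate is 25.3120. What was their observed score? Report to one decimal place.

T̂ = ρX + (1 − ρ)μ  ⇒  X = (T̂ − (1 − ρ)μ) / ρ
X = (25.3120 − 0.336 × 20.0) / 0.664 = (25.3120 − 6.7200) / 0.664 = 18.5920 / 0.664 = 28.000

28.0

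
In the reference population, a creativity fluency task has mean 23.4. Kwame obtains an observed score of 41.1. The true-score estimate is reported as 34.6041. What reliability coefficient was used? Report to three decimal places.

T̂ = ρX + (1 − ρ)μ  ⇒  T̂ − μ = ρ(X − μ)
ρ = (T̂ − μ)/(X − μ) = (34.6041 − 23.4) / (41.1 − 23.4) = 11.2041 / 17.7 = 0.63300

0.633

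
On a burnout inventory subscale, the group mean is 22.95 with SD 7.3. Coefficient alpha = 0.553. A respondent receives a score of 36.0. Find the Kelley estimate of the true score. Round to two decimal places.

30.17

T̂ = ρX + (1 − ρ)μ
  = 0.553 × 36.0 + 0.447 × 22.95
  = 19.9080 + 10.25865
  = 30.167
  ≈ 30.17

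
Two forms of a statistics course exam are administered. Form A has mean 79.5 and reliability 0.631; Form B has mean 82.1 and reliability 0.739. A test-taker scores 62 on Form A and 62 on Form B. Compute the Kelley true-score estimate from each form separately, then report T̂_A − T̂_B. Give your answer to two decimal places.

T̂_A = 0.631(62) + 0.369(79.5) = 68.4575
T̂_B = 0.739(62) + 0.261(82.1) = 67.2461
T̂_A − T̂_B = 1.2114

1.21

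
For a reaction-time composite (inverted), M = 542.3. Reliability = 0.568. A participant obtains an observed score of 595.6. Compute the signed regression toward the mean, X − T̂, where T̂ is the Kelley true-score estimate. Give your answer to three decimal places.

23.026

T̂ = ρX + (1 − ρ)μ
  = 0.568 × 595.6 + 0.432 × 542.3
  = 338.3008 + 234.2736
  = 572.57440
  ≈ 572.5744
X − T̂ = 595.6 − 572.5744 = 23.0256 → 23.026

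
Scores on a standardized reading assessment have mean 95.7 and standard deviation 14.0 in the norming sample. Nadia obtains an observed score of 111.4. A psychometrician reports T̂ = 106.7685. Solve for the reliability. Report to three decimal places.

T̂ = ρX + (1 − ρ)μ  ⇒  T̂ − μ = ρ(X − μ)
ρ = (T̂ − μ)/(X − μ) = (106.7685 − 95.7) / (111.4 − 95.7) = 11.0685 / 15.7 = 0.70500

0.705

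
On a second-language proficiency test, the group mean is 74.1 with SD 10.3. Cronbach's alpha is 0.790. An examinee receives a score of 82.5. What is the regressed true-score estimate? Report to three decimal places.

80.736

T̂ = ρX + (1 − ρ)μ
  = 0.790 × 82.5 + 0.210 × 74.1
  = 65.1750 + 15.5610
  = 80.7360
  ≈ 80.736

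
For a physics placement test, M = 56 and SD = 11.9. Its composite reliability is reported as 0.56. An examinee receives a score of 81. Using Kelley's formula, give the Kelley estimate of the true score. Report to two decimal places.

Weight the observed score by reliability and the mean by (1 − reliability): T̂ = 0.56·81 + 0.44·56 = 45.36 + 24.64 = 70.000.

70.00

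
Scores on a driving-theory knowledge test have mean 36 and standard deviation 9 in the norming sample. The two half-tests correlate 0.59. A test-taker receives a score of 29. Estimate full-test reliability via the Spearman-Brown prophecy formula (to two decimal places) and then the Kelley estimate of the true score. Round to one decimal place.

30.8

Spearman-Brown: ρ = 2r/(1 + r) = 2(0.59)/(1 + 0.59) = 1.180/1.59 = 0.7421 → 0.74
T̂ = ρX + (1 − ρ)μ
  = 0.74 × 29 + 0.26 × 36
  = 21.46 + 9.36
  = 30.82
  ≈ 30.8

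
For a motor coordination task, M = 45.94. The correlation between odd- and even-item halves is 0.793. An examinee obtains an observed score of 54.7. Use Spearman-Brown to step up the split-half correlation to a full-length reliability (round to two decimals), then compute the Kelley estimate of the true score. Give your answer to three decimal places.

53.649

Spearman-Brown: ρ = 2r/(1 + r) = 2(0.793)/(1 + 0.793) = 1.5860/1.793 = 0.8846 → 0.88
T̂ = 0.88(54.7) + 0.12(45.94) = 48.136 + 5.5128 = 53.6488 → 53.649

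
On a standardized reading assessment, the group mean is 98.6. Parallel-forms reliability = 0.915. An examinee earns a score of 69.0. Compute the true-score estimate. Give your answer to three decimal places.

Kelley's formula gives T̂ = 0.915·69.0 + 0.085·98.6 = 63.1350 + 8.3810 = 71.5160.

71.516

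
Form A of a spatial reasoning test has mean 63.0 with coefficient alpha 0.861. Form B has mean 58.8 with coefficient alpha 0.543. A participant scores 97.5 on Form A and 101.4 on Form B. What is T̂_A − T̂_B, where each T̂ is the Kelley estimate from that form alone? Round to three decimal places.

10.773

T̂_A = 0.861(97.5) + 0.139(63.0) = 92.70450
T̂_B = 0.543(101.4) + 0.457(58.8) = 81.93180
T̂_A − T̂_B = 10.77270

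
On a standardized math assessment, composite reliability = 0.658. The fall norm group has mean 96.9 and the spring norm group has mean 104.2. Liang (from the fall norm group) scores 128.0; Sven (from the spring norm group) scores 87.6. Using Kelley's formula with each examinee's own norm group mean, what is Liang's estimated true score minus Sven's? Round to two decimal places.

T̂_Liang = 0.658(128.0) + 0.342(96.9) = 117.3638
T̂_Sven = 0.658(87.6) + 0.342(104.2) = 93.2772
Difference = 117.3638 − 93.2772 = 24.0866

24.09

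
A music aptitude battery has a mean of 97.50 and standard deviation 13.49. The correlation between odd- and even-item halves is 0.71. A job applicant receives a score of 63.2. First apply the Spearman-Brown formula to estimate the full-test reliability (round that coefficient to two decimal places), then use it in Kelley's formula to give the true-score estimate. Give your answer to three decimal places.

Spearman-Brown: ρ = 2r/(1 + r) = 2(0.71)/(1 + 0.71) = 1.420/1.71 = 0.8304 → 0.83
Regress the observed score toward the mean by the unreliability: T̂ = 0.83·63.2 + 0.17·97.50 = 52.456 + 16.5750 = 69.0310.

69.031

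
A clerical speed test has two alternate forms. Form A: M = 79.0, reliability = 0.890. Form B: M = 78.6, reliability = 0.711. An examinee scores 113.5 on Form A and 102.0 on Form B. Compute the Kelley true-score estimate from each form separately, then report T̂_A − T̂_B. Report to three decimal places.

T̂_A = 0.890(113.5) + 0.110(79.0) = 109.70500
T̂_B = 0.711(102.0) + 0.289(78.6) = 95.23740
T̂_A − T̂_B = 14.46760

14.468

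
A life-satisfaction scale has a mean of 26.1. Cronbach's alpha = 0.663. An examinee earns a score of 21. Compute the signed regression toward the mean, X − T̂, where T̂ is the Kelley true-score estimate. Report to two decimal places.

Weight the observed score by reliability and the mean by (1 − reliability): T̂ = 0.663·21 + 0.337·26.1 = 13.923 + 8.7957 = 22.7187.
X − T̂ = 21 − 22.719 = -1.719 → -1.72

-1.72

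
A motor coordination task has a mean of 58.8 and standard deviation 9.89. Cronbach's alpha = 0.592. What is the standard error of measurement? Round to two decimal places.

6.32

SEM = SD · √(1 − ρ) = 9.89 × √0.408 = 9.89 × 0.6387 = 6.317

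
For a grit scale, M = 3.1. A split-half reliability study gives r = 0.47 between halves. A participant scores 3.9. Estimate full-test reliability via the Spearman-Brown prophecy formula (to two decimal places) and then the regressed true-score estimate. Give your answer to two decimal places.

3.61

Spearman-Brown: ρ = 2r/(1 + r) = 2(0.47)/(1 + 0.47) = 0.940/1.47 = 0.6395 → 0.64
T̂ = ρX + (1 − ρ)μ
  = 0.64 × 3.9 + 0.36 × 3.1
  = 2.496 + 1.116
  = 3.612
  ≈ 3.61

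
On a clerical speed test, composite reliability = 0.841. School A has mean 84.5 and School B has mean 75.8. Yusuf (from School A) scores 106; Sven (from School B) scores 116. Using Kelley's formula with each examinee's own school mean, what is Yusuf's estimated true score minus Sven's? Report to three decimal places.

T̂_Yusuf = 0.841(106) + 0.159(84.5) = 102.58150
T̂_Sven = 0.841(116) + 0.159(75.8) = 109.60820
Difference = 102.58150 − 109.60820 = -7.02670

-7.027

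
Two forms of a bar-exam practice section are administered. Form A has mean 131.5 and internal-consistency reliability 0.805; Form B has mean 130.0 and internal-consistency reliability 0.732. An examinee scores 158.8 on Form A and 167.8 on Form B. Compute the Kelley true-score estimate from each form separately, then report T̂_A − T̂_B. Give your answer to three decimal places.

T̂_A = 0.805(158.8) + 0.195(131.5) = 153.47650
T̂_B = 0.732(167.8) + 0.268(130.0) = 157.66960
T̂_A − T̂_B = -4.19310

-4.193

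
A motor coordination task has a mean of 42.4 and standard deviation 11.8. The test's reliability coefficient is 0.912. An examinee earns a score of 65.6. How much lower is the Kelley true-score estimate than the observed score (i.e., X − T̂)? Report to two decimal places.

2.04

T̂ = ρX + (1 − ρ)μ
  = 0.912 × 65.6 + 0.088 × 42.4
  = 59.8272 + 3.7312
  = 63.5584
  ≈ 63.558
X − T̂ = 65.6 − 63.558 = 2.042 → 2.04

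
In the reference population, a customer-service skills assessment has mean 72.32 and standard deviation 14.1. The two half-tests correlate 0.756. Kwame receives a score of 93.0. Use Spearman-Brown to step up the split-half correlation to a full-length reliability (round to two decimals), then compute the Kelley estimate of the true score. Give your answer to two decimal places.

90.10

Spearman-Brown: ρ = 2r/(1 + r) = 2(0.756)/(1 + 0.756) = 1.5120/1.756 = 0.8610 → 0.86
T̂ = 0.86(93.0) + 0.14(72.32) = 79.980 + 10.1248 = 90.105 → 90.10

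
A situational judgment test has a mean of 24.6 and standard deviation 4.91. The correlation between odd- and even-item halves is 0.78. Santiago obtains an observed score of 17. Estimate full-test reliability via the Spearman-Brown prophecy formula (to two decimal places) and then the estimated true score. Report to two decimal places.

17.91

Spearman-Brown: ρ = 2r/(1 + r) = 2(0.78)/(1 + 0.78) = 1.560/1.78 = 0.8764 → 0.88
Weight the observed score by reliability and the mean by (1 − reliability): T̂ = 0.88·17 + 0.12·24.6 = 14.96 + 2.952 = 17.912.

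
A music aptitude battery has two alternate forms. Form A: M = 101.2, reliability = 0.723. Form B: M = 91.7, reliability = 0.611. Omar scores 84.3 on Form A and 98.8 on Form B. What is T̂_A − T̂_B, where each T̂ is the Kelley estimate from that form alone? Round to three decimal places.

-7.057

T̂_A = 0.723(84.3) + 0.277(101.2) = 88.98130
T̂_B = 0.611(98.8) + 0.389(91.7) = 96.03810
T̂_A − T̂_B = -7.05680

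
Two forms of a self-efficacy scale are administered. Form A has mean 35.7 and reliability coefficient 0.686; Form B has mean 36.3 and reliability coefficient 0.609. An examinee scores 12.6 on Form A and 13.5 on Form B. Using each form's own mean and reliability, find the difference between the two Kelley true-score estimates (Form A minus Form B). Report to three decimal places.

-2.561

T̂_A = 0.686(12.6) + 0.314(35.7) = 19.85340
T̂_B = 0.609(13.5) + 0.391(36.3) = 22.41480
T̂_A − T̂_B = -2.56140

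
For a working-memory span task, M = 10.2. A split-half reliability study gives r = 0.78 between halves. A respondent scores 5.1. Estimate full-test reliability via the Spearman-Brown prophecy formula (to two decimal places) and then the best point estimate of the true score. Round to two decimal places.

Spearman-Brown: ρ = 2r/(1 + r) = 2(0.78)/(1 + 0.78) = 1.560/1.78 = 0.8764 → 0.88
T̂ = ρX + (1 − ρ)μ
  = 0.88 × 5.1 + 0.12 × 10.2
  = 4.488 + 1.224
  = 5.712
  ≈ 5.71

5.71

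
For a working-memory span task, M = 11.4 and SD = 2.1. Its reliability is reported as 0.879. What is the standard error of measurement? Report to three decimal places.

SEM = SD · √(1 − ρ) = 2.1 × √0.121 = 2.1 × 0.3479 = 0.7305

0.730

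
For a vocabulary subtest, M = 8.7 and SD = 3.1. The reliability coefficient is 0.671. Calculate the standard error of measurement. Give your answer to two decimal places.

1.78

SEM = SD · √(1 − ρ) = 3.1 × √0.329 = 3.1 × 0.5736 = 1.778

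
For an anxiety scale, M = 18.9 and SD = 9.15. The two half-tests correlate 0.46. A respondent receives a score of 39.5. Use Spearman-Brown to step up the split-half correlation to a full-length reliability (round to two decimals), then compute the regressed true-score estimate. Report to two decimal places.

31.88

Spearman-Brown: ρ = 2r/(1 + r) = 2(0.46)/(1 + 0.46) = 0.920/1.46 = 0.6301 → 0.63
Weight the observed score by reliability and the mean by (1 − reliability): T̂ = 0.63·39.5 + 0.37·18.9 = 24.885 + 6.993 = 31.878.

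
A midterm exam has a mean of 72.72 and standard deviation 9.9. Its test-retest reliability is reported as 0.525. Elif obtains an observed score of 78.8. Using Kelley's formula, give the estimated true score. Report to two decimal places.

T̂ = ρX + (1 − ρ)μ
  = 0.525 × 78.8 + 0.475 × 72.72
  = 41.3700 + 34.54200
  = 75.912
  ≈ 75.91

75.91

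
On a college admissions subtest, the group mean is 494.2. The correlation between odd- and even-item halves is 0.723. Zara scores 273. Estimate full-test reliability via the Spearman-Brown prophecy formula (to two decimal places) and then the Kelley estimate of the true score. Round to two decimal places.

308.39

Spearman-Brown: ρ = 2r/(1 + r) = 2(0.723)/(1 + 0.723) = 1.4460/1.723 = 0.8392 → 0.84
T̂ = 0.84(273) + 0.16(494.2) = 229.32 + 79.072 = 308.392 → 308.39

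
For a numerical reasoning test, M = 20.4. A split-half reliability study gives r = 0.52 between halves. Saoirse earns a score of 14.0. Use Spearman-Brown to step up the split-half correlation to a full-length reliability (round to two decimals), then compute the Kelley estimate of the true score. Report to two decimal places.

16.05

Spearman-Brown: ρ = 2r/(1 + r) = 2(0.52)/(1 + 0.52) = 1.040/1.52 = 0.6842 → 0.68
Kelley's formula gives T̂ = 0.68·14.0 + 0.32·20.4 = 9.520 + 6.528 = 16.048.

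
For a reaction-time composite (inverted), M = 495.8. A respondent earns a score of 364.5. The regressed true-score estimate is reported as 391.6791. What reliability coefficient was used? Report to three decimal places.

0.793

T̂ = ρX + (1 − ρ)μ  ⇒  T̂ − μ = ρ(X − μ)
ρ = (T̂ − μ)/(X − μ) = (391.6791 − 495.8) / (364.5 − 495.8) = -104.1209 / -131.3 = 0.79300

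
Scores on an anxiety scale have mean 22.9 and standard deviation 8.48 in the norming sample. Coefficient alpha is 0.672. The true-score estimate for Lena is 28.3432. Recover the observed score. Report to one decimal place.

31.0

T̂ = ρX + (1 − ρ)μ  ⇒  X = (T̂ − (1 − ρ)μ) / ρ
X = (28.3432 − 0.328 × 22.9) / 0.672 = (28.3432 − 7.5112) / 0.672 = 20.8320 / 0.672 = 31.000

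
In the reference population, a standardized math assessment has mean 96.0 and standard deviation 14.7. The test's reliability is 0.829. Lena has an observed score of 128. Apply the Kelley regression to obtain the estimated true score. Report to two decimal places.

T̂ = 0.829(128) + 0.171(96.0) = 106.112 + 16.4160 = 122.528 → 122.53

122.53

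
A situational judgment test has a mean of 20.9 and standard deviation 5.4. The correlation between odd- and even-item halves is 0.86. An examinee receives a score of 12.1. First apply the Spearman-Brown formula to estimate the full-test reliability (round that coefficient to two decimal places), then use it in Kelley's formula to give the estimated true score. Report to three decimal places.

12.804

Spearman-Brown: ρ = 2r/(1 + r) = 2(0.86)/(1 + 0.86) = 1.720/1.86 = 0.9247 → 0.92
Regress the observed score toward the mean by the unreliability: T̂ = 0.92·12.1 + 0.08·20.9 = 11.132 + 1.672 = 12.8040.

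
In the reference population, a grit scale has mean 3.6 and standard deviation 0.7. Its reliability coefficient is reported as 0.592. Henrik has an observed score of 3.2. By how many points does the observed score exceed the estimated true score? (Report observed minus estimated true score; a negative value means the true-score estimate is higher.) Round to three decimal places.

-0.163

T̂ = 0.592(3.2) + 0.408(3.6) = 1.8944 + 1.4688 = 3.36320 → 3.3632
X − T̂ = 3.2 − 3.3632 = -0.1632 → -0.163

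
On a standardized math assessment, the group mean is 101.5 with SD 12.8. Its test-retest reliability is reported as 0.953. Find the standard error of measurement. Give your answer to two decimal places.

SEM = SD · √(1 − ρ) = 12.8 × √0.047 = 12.8 × 0.2168 = 2.775

2.77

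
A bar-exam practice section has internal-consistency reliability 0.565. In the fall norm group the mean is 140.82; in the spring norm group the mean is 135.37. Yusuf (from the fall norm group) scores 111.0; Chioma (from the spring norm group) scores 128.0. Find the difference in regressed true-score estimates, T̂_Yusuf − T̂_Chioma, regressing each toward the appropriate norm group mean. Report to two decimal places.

T̂_Yusuf = 0.565(111.0) + 0.435(140.82) = 123.9717
T̂_Chioma = 0.565(128.0) + 0.435(135.37) = 131.2060
Difference = 123.9717 − 131.2060 = -7.2343

-7.23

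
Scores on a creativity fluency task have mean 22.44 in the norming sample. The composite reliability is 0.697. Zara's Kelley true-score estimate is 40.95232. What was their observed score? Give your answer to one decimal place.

T̂ = ρX + (1 − ρ)μ  ⇒  X = (T̂ − (1 − ρ)μ) / ρ
X = (40.95232 − 0.303 × 22.44) / 0.697 = (40.95232 − 6.79932) / 0.697 = 34.15300 / 0.697 = 49.000

49.0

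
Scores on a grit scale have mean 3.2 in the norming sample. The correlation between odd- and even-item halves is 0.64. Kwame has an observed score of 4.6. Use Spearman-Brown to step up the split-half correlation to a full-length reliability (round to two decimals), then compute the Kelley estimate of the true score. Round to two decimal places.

4.29

Spearman-Brown: ρ = 2r/(1 + r) = 2(0.64)/(1 + 0.64) = 1.280/1.64 = 0.7805 → 0.78
T̂ = ρX + (1 − ρ)μ
  = 0.78 × 4.6 + 0.22 × 3.2
  = 3.588 + 0.704
  = 4.292
  ≈ 4.29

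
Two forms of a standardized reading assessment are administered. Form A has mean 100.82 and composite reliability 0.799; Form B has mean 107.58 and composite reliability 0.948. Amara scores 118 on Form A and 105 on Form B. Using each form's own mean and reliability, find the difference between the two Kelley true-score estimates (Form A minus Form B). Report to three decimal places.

T̂_A = 0.799(118) + 0.201(100.82) = 114.54682
T̂_B = 0.948(105) + 0.052(107.58) = 105.13416
T̂_A − T̂_B = 9.41266

9.413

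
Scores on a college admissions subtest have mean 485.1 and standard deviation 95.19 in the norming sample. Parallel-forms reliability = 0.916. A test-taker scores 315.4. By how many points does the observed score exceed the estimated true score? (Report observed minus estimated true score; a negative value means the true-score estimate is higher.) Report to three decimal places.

Kelley's formula gives T̂ = 0.916·315.4 + 0.084·485.1 = 288.9064 + 40.7484 = 329.65480.
X − T̂ = 315.4 − 329.6548 = -14.2548 → -14.255

-14.255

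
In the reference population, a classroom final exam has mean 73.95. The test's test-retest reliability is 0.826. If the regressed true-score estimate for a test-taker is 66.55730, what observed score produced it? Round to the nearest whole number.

T̂ = ρX + (1 − ρ)μ  ⇒  X = (T̂ − (1 − ρ)μ) / ρ
X = (66.55730 − 0.174 × 73.95) / 0.826 = (66.55730 − 12.86730) / 0.826 = 53.69000 / 0.826 = 65.00

65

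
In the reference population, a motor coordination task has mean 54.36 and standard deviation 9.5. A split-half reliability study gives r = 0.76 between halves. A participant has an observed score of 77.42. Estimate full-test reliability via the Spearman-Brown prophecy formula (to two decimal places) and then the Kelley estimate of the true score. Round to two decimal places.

Spearman-Brown: ρ = 2r/(1 + r) = 2(0.76)/(1 + 0.76) = 1.520/1.76 = 0.8636 → 0.86
Kelley's formula gives T̂ = 0.86·77.42 + 0.14·54.36 = 66.5812 + 7.6104 = 74.192.

74.19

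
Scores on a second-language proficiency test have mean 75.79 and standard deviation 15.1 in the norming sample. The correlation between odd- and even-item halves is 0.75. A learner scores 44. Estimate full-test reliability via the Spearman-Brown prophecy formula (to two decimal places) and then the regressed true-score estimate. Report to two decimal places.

48.45

Spearman-Brown: ρ = 2r/(1 + r) = 2(0.75)/(1 + 0.75) = 1.500/1.75 = 0.8571 → 0.86
T̂ = ρX + (1 − ρ)μ
  = 0.86 × 44 + 0.14 × 75.79
  = 37.84 + 10.6106
  = 48.451
  ≈ 48.45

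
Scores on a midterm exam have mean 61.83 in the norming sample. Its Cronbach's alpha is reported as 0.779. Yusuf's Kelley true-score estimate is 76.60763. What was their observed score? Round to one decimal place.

80.8

T̂ = ρX + (1 − ρ)μ  ⇒  X = (T̂ − (1 − ρ)μ) / ρ
X = (76.60763 − 0.221 × 61.83) / 0.779 = (76.60763 − 13.66443) / 0.779 = 62.94320 / 0.779 = 80.800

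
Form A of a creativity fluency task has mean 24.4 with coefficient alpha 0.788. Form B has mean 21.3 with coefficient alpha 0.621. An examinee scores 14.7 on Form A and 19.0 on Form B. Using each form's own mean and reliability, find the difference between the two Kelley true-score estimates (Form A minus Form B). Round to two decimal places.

T̂_A = 0.788(14.7) + 0.212(24.4) = 16.7564
T̂_B = 0.621(19.0) + 0.379(21.3) = 19.8717
T̂_A − T̂_B = -3.1153

-3.12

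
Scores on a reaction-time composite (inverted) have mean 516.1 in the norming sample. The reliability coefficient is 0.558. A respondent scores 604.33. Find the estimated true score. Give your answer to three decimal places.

565.332

T̂ = 0.558(604.33) + 0.442(516.1) = 337.21614 + 228.1162 = 565.3323 → 565.332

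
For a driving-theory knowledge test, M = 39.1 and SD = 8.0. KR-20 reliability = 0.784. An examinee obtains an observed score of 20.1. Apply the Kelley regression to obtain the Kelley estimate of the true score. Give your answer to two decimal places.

24.20

T̂ = ρX + (1 − ρ)μ
  = 0.784 × 20.1 + 0.216 × 39.1
  = 15.7584 + 8.4456
  = 24.204
  ≈ 24.20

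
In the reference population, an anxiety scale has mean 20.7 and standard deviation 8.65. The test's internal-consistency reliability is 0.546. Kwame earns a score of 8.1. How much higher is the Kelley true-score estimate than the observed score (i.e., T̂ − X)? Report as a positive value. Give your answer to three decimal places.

Regress the observed score toward the mean by the unreliability: T̂ = 0.546·8.1 + 0.454·20.7 = 4.4226 + 9.3978 = 13.82040.
T̂ − X = 13.8204 − 8.1 = 5.7204 → 5.720

5.720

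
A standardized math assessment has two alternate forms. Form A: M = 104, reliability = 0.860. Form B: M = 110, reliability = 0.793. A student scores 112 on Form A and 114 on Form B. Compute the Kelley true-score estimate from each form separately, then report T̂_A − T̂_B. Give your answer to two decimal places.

T̂_A = 0.860(112) + 0.140(104) = 110.8800
T̂_B = 0.793(114) + 0.207(110) = 113.1720
T̂_A − T̂_B = -2.2920

-2.29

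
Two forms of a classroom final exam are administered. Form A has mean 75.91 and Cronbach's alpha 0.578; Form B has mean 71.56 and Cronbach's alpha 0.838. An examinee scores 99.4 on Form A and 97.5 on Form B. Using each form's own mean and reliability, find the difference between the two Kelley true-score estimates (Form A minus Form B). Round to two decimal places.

-3.81

T̂_A = 0.578(99.4) + 0.422(75.91) = 89.4872
T̂_B = 0.838(97.5) + 0.162(71.56) = 93.2977
T̂_A − T̂_B = -3.8105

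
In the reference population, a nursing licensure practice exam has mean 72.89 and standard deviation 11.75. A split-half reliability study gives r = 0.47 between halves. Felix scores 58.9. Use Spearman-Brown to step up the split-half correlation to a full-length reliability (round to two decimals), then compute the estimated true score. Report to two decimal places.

63.94

Spearman-Brown: ρ = 2r/(1 + r) = 2(0.47)/(1 + 0.47) = 0.940/1.47 = 0.6395 → 0.64
T̂ = ρX + (1 − ρ)μ
  = 0.64 × 58.9 + 0.36 × 72.89
  = 37.696 + 26.2404
  = 63.936
  ≈ 63.94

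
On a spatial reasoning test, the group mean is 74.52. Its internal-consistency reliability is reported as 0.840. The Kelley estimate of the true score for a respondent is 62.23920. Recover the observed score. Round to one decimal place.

59.9

T̂ = ρX + (1 − ρ)μ  ⇒  X = (T̂ − (1 − ρ)μ) / ρ
X = (62.23920 − 0.160 × 74.52) / 0.840 = (62.23920 − 11.92320) / 0.840 = 50.31600 / 0.840 = 59.900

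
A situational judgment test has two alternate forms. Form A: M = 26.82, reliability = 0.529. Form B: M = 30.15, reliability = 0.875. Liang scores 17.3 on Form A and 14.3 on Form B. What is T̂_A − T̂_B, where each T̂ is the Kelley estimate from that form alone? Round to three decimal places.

5.503

T̂_A = 0.529(17.3) + 0.471(26.82) = 21.78392
T̂_B = 0.875(14.3) + 0.125(30.15) = 16.28125
T̂_A − T̂_B = 5.50267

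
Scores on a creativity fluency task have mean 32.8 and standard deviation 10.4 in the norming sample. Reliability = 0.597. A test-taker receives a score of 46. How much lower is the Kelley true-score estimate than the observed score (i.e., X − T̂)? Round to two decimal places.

5.32

T̂ = ρX + (1 − ρ)μ
  = 0.597 × 46 + 0.403 × 32.8
  = 27.462 + 13.2184
  = 40.6804
  ≈ 40.680
X − T̂ = 46 − 40.680 = 5.320 → 5.32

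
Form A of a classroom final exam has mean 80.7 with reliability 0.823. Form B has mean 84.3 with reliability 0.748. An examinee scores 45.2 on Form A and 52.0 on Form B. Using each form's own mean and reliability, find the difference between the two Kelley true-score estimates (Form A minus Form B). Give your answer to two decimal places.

T̂_A = 0.823(45.2) + 0.177(80.7) = 51.4835
T̂_B = 0.748(52.0) + 0.252(84.3) = 60.1396
T̂_A − T̂_B = -8.6561

-8.66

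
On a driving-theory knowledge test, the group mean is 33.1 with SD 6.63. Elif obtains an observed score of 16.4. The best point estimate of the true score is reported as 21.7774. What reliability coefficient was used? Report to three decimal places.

0.678

T̂ = ρX + (1 − ρ)μ  ⇒  T̂ − μ = ρ(X − μ)
ρ = (T̂ − μ)/(X − μ) = (21.7774 − 33.1) / (16.4 − 33.1) = -11.3226 / -16.7 = 0.67800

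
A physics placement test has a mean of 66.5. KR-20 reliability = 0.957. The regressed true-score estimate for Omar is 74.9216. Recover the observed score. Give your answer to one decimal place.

T̂ = ρX + (1 − ρ)μ  ⇒  X = (T̂ − (1 − ρ)μ) / ρ
X = (74.9216 − 0.043 × 66.5) / 0.957 = (74.9216 − 2.8595) / 0.957 = 72.0621 / 0.957 = 75.300

75.3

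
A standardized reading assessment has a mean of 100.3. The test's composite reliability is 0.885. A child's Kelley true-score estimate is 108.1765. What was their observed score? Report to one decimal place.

109.2

T̂ = ρX + (1 − ρ)μ  ⇒  X = (T̂ − (1 − ρ)μ) / ρ
X = (108.1765 − 0.115 × 100.3) / 0.885 = (108.1765 − 11.5345) / 0.885 = 96.6420 / 0.885 = 109.200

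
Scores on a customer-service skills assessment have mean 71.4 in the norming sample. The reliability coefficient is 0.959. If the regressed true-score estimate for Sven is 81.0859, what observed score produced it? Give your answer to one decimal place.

T̂ = ρX + (1 − ρ)μ  ⇒  X = (T̂ − (1 − ρ)μ) / ρ
X = (81.0859 − 0.041 × 71.4) / 0.959 = (81.0859 − 2.9274) / 0.959 = 78.1585 / 0.959 = 81.500

81.5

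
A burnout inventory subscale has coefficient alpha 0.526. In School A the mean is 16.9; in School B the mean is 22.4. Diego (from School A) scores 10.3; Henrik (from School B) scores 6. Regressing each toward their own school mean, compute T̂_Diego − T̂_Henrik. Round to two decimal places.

-0.35

T̂_Diego = 0.526(10.3) + 0.474(16.9) = 13.4284
T̂_Henrik = 0.526(6) + 0.474(22.4) = 13.7736
Difference = 13.4284 − 13.7736 = -0.3452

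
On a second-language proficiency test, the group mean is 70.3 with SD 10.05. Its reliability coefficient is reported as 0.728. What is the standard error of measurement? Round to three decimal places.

5.241

SEM = SD · √(1 − ρ) = 10.05 × √0.272 = 10.05 × 0.5215 = 5.2414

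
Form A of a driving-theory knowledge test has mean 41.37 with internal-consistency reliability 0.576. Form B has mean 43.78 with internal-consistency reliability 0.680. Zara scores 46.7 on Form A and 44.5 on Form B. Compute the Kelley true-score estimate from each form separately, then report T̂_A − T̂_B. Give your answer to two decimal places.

0.17

T̂_A = 0.576(46.7) + 0.424(41.37) = 44.4401
T̂_B = 0.680(44.5) + 0.320(43.78) = 44.2696
T̂_A − T̂_B = 0.1705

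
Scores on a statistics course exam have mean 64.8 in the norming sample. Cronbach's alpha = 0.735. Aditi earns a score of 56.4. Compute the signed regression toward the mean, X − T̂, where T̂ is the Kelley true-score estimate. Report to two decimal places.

-2.23

T̂ = ρX + (1 − ρ)μ
  = 0.735 × 56.4 + 0.265 × 64.8
  = 41.4540 + 17.1720
  = 58.6260
  ≈ 58.626
X − T̂ = 56.4 − 58.626 = -2.226 → -2.23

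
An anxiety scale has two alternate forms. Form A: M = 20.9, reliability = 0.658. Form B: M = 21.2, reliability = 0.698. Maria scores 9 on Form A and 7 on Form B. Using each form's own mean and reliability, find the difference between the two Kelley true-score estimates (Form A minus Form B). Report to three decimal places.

T̂_A = 0.658(9) + 0.342(20.9) = 13.06980
T̂_B = 0.698(7) + 0.302(21.2) = 11.28840
T̂_A − T̂_B = 1.78140

1.781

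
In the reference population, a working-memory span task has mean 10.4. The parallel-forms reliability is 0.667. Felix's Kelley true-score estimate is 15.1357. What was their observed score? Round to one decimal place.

T̂ = ρX + (1 − ρ)μ  ⇒  X = (T̂ − (1 − ρ)μ) / ρ
X = (15.1357 − 0.333 × 10.4) / 0.667 = (15.1357 − 3.4632) / 0.667 = 11.6725 / 0.667 = 17.500

17.5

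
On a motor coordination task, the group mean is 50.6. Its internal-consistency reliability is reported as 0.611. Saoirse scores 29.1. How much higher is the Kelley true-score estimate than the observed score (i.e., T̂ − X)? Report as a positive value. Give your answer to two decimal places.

T̂ = ρX + (1 − ρ)μ
  = 0.611 × 29.1 + 0.389 × 50.6
  = 17.7801 + 19.6834
  = 37.4635
  ≈ 37.464
T̂ − X = 37.464 − 29.1 = 8.364 → 8.36

8.36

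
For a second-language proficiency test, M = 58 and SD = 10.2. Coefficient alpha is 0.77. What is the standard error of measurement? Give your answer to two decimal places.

4.89

SEM = SD · √(1 − ρ) = 10.2 × √0.23 = 10.2 × 0.4796 = 4.892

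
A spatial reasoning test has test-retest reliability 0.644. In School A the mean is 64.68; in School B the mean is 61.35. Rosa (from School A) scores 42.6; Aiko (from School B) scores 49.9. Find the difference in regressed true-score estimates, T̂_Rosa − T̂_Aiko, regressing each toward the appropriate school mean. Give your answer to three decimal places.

T̂_Rosa = 0.644(42.6) + 0.356(64.68) = 50.46048
T̂_Aiko = 0.644(49.9) + 0.356(61.35) = 53.97620
Difference = 50.46048 − 53.97620 = -3.51572

-3.516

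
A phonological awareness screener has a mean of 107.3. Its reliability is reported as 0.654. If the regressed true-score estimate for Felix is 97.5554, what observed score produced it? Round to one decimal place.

92.4

T̂ = ρX + (1 − ρ)μ  ⇒  X = (T̂ − (1 − ρ)μ) / ρ
X = (97.5554 − 0.346 × 107.3) / 0.654 = (97.5554 − 37.1258) / 0.654 = 60.4296 / 0.654 = 92.400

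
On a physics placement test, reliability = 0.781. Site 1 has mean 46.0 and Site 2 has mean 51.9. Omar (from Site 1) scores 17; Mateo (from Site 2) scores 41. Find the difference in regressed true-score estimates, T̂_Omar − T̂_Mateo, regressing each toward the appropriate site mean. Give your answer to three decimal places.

T̂_Omar = 0.781(17) + 0.219(46.0) = 23.35100
T̂_Mateo = 0.781(41) + 0.219(51.9) = 43.38710
Difference = 23.35100 − 43.38710 = -20.03610

-20.036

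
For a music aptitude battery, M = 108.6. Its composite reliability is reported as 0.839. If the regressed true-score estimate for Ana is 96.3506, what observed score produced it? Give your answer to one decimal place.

94.0

T̂ = ρX + (1 − ρ)μ  ⇒  X = (T̂ − (1 − ρ)μ) / ρ
X = (96.3506 − 0.161 × 108.6) / 0.839 = (96.3506 − 17.4846) / 0.839 = 78.8660 / 0.839 = 94.000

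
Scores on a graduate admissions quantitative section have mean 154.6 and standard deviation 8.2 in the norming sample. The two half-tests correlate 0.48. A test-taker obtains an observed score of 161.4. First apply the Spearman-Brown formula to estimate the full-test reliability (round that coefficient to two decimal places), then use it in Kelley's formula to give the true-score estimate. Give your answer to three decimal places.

Spearman-Brown: ρ = 2r/(1 + r) = 2(0.48)/(1 + 0.48) = 0.960/1.48 = 0.6486 → 0.65
Regress the observed score toward the mean by the unreliability: T̂ = 0.65·161.4 + 0.35·154.6 = 104.910 + 54.110 = 159.0200.

159.020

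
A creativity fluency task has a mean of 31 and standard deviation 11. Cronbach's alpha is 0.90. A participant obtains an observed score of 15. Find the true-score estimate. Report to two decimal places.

16.60

T̂ = 0.90(15) + 0.10(31) = 13.50 + 3.10 = 16.600 → 16.60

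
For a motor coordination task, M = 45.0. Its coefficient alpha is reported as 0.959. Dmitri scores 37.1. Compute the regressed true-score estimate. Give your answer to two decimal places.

37.42

T̂ = ρX + (1 − ρ)μ
  = 0.959 × 37.1 + 0.041 × 45.0
  = 35.5789 + 1.8450
  = 37.424
  ≈ 37.42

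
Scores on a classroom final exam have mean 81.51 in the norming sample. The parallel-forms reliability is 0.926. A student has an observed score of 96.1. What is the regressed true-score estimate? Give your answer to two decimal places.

T̂ = ρX + (1 − ρ)μ
  = 0.926 × 96.1 + 0.074 × 81.51
  = 88.9886 + 6.03174
  = 95.020
  ≈ 95.02

95.02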